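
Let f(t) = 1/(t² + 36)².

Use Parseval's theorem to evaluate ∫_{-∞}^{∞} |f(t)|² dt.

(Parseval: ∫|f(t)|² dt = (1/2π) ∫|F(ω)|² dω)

∫|f(t)|² dt = \frac{5 \pi}{4478976}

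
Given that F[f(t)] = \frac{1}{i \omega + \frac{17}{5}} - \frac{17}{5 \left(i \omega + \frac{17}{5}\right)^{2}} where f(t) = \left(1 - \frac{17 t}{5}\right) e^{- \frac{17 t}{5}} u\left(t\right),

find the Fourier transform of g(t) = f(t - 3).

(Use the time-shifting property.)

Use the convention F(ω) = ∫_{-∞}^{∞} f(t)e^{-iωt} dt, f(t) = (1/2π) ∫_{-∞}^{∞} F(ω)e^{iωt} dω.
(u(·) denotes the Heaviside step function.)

F[g](ω) = \frac{25 i \omega e^{- 3 i \omega}}{- 25 \omega^{2} + 170 i \omega + 289}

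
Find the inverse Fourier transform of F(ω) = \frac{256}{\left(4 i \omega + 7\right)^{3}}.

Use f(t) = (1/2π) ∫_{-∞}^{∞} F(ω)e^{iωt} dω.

f(t) = 2 t^{2} e^{- \frac{7 t}{4}} u\left(t\right)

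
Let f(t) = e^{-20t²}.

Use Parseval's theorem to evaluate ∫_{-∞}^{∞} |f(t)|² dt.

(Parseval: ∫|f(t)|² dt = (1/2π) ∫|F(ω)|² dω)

∫|f(t)|² dt = \frac{\sqrt{10} \sqrt{\pi}}{20}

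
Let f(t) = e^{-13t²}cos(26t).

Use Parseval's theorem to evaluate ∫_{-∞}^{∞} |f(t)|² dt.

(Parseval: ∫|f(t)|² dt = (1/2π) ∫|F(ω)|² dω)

∫|f(t)|² dt = \frac{\sqrt{26} \sqrt{\pi} \left(1 + e^{26}\right)}{52 e^{26}}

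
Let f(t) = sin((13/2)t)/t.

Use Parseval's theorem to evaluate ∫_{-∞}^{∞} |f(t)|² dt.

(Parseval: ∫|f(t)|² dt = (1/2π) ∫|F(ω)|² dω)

∫|f(t)|² dt = \frac{13 \pi}{2}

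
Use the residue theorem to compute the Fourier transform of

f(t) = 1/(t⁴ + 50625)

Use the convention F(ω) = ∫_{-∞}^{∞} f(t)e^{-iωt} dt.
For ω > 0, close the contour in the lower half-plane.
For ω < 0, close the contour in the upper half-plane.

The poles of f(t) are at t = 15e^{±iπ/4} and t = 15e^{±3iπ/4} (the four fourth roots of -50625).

Let g(z) = f(z)e^{-iωz}; for large |z| the factor e^{-iωz} decays in the lower half-plane when ω > 0 and in the upper half-plane when ω < 0.

Case ω > 0 (lower half-plane, clockwise contour ⇒ F(ω) = -2πi·ΣRes):
  Res_{z = - \frac{15 \sqrt{2}}{2} - \frac{15 \sqrt{2} i}{2}} g(z) = \frac{\sqrt{2} i \left(1 - i\right) e^{\frac{15 \sqrt{2} \omega \left(-1 + i\right)}{2}}}{27000}
  Res_{z = \frac{15 \sqrt{2}}{2} - \frac{15 \sqrt{2} i}{2}} g(z) = \frac{\sqrt{2} i \left(1 + i\right) e^{- \frac{15 \sqrt{2} \omega \left(1 + i\right)}{2}}}{27000}
  F(ω) = -2πi·ΣRes = \frac{\sqrt{2} \pi \left(1 - i\right) \left(e^{15 \sqrt{2} i \omega} + i\right) e^{- \frac{15 \sqrt{2} \omega \left(1 + i\right)}{2}}}{13500} = \frac{\pi e^{- \frac{15 \sqrt{2} \omega}{2}} \sin{\left(\frac{15 \sqrt{2} \omega}{2} + \frac{\pi}{4} \right)}}{3375}

Case ω < 0 (upper half-plane, counterclockwise contour ⇒ F(ω) = +2πi·ΣRes):
  Res_{z = \frac{15 \sqrt{2}}{2} + \frac{15 \sqrt{2} i}{2}} g(z) = \frac{\sqrt{2} i \left(-1 + i\right) e^{\frac{15 \sqrt{2} \omega \left(1 - i\right)}{2}}}{27000}
  Res_{z = - \frac{15 \sqrt{2}}{2} + \frac{15 \sqrt{2} i}{2}} g(z) = \frac{\sqrt{2} \left(1 - i\right) e^{\frac{15 \sqrt{2} \omega \left(1 + i\right)}{2}}}{27000}
  F(ω) = 2πi·ΣRes = - \frac{\sqrt{2} i \pi \left(i \left(1 - i\right) e^{\frac{15 \sqrt{2} \omega \left(1 - i\right)}{2}} - \left(1 - i\right) e^{\frac{15 \sqrt{2} \omega \left(1 + i\right)}{2}}\right)}{13500} = \frac{\pi e^{\frac{15 \sqrt{2} \omega}{2}} \cos{\left(\frac{15 \sqrt{2} \omega}{2} + \frac{\pi}{4} \right)}}{3375}

Both cases combine into a single formula in |ω|:

F(ω) = \frac{\pi e^{- \frac{15 \sqrt{2} \left|{\omega}\right|}{2}} \sin{\left(\frac{15 \sqrt{2} \left|{\omega}\right|}{2} + \frac{\pi}{4} \right)}}{3375}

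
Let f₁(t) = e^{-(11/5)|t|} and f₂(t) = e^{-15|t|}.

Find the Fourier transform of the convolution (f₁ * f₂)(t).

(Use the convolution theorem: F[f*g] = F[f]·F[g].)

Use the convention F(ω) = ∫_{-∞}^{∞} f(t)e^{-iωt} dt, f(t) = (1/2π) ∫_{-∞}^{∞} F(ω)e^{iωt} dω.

F[f₁*f₂](ω) = \frac{3300}{\left(\omega^{2} + 225\right) \left(25 \omega^{2} + 121\right)}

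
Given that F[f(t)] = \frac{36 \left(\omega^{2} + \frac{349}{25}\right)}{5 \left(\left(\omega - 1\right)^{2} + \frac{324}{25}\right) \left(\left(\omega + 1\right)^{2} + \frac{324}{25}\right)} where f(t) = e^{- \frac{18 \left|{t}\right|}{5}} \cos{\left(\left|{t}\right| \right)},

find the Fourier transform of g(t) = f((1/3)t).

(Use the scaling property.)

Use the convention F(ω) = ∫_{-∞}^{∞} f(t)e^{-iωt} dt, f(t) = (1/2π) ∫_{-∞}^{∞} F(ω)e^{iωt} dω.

F[g](ω) = \frac{540 \left(225 \omega^{2} + 349\right)}{50625 \omega^{4} + 134550 \omega^{2} + 121801}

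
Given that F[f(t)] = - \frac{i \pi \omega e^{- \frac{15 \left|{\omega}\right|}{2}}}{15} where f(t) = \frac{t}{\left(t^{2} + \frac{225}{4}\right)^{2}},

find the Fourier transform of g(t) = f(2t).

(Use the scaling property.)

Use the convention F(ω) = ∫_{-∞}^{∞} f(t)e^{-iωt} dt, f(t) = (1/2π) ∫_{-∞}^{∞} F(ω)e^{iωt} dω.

F[g](ω) = - \frac{i \pi \omega e^{- \frac{15 \left|{\omega}\right|}{4}}}{60}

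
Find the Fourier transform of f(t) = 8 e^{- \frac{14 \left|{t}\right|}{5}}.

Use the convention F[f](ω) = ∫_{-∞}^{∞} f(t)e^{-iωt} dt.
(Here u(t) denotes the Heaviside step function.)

F(ω) = \frac{1120}{25 \omega^{2} + 196}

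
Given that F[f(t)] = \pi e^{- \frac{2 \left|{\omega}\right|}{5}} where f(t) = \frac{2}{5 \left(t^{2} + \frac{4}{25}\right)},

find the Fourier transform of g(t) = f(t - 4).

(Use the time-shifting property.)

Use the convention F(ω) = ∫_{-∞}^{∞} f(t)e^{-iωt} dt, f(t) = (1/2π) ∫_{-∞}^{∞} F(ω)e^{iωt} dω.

F[g](ω) = \pi e^{- 4 i \omega - \frac{2 \left|{\omega}\right|}{5}}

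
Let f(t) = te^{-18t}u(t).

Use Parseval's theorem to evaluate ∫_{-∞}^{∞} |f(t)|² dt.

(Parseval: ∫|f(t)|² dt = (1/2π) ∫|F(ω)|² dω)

∫|f(t)|² dt = \frac{1}{23328}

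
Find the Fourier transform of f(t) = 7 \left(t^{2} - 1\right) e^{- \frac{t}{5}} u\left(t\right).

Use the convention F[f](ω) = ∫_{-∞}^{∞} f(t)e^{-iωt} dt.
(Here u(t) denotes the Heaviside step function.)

F(ω) = \frac{35 \left(250 i \omega - \left(5 i \omega + 1\right)^{3} + 50\right)}{\left(5 i \omega + 1\right)^{4}}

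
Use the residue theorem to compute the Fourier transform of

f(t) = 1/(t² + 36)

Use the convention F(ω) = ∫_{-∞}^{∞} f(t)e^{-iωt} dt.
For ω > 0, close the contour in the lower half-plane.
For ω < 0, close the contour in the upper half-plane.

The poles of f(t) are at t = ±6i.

Let g(z) = f(z)e^{-iωz}; for large |z| the factor e^{-iωz} decays in the lower half-plane when ω > 0 and in the upper half-plane when ω < 0.

Case ω > 0 (lower half-plane, clockwise contour ⇒ F(ω) = -2πi·ΣRes):
  Res_{z = - 6 i} g(z) = \frac{i e^{- 6 \omega}}{12}
  F(ω) = -2πi·ΣRes = \frac{\pi e^{- 6 \omega}}{6}

Case ω < 0 (upper half-plane, counterclockwise contour ⇒ F(ω) = +2πi·ΣRes):
  Res_{z = 6 i} g(z) = - \frac{i e^{6 \omega}}{12}
  F(ω) = 2πi·ΣRes = \frac{\pi e^{6 \omega}}{6}

Both cases combine into a single formula in |ω|:

F(ω) = \frac{\pi e^{- 6 \left|{\omega}\right|}}{6}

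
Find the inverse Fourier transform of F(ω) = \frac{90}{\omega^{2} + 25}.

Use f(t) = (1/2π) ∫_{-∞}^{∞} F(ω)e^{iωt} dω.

f(t) = 9 e^{- 5 \left|{t}\right|}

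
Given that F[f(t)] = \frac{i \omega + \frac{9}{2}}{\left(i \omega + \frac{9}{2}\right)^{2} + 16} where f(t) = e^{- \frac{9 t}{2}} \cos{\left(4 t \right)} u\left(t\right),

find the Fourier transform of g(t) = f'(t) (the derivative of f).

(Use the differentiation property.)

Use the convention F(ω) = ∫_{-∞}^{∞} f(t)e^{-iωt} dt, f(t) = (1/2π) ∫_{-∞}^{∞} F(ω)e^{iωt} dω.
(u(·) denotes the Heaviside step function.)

F[g](ω) = \frac{2 i \omega \left(2 i \omega + 9\right)}{\left(2 i \omega + 9\right)^{2} + 64}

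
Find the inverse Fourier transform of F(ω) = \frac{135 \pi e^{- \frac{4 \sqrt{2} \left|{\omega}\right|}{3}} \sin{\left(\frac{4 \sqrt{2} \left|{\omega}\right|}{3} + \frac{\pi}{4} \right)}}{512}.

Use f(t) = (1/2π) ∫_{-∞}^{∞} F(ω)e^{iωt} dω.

f(t) = \frac{5}{t^{4} + \frac{4096}{81}}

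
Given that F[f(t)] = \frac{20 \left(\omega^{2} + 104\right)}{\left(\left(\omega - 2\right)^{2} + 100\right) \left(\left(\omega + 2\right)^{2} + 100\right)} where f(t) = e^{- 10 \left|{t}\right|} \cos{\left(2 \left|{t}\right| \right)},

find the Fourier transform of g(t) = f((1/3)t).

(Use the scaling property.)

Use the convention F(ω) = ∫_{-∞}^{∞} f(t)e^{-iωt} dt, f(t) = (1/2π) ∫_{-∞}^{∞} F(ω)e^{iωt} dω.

F[g](ω) = \frac{60 \left(9 \omega^{2} + 104\right)}{81 \omega^{4} + 1728 \omega^{2} + 10816}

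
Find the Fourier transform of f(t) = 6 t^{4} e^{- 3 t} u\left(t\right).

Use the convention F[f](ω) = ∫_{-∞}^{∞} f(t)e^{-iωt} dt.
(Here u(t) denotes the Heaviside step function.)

F(ω) = \frac{144}{\left(i \omega + 3\right)^{5}}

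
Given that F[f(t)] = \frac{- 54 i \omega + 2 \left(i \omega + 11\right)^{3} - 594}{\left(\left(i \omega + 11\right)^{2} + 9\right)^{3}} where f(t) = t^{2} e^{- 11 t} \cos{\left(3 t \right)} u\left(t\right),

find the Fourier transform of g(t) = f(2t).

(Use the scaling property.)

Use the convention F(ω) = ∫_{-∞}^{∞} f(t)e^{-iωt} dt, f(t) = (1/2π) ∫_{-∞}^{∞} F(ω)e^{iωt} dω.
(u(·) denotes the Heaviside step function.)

F[g](ω) = \frac{8 \left(- 108 i \omega + \left(i \omega + 22\right)^{3} - 2376\right)}{\left(\left(i \omega + 22\right)^{2} + 36\right)^{3}}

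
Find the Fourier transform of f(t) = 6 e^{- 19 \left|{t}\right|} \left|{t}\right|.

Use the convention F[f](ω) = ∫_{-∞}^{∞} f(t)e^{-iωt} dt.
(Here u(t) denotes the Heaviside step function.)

F(ω) = \frac{12 \left(361 - \omega^{2}\right)}{\left(\omega^{2} + 361\right)^{2}}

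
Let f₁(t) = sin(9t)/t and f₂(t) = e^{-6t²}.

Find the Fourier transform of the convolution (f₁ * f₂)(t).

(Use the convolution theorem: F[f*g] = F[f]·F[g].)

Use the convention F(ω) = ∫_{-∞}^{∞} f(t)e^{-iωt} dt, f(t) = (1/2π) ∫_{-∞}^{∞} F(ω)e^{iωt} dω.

F[f₁*f₂](ω) = \begin{cases} \frac{\sqrt{6} \pi^{\frac{3}{2}} e^{- \frac{\omega^{2}}{24}}}{6} & \text{for}\: \omega > -9 \wedge \omega < 9 \\0 & \text{otherwise} \end{cases}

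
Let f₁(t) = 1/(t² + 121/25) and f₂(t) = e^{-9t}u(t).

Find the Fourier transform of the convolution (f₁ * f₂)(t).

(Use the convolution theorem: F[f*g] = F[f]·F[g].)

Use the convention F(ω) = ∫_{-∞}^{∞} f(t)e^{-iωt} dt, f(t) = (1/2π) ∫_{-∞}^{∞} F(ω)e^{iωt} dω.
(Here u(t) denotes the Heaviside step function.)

F[f₁*f₂](ω) = \frac{5 \pi e^{- \frac{11 \left|{\omega}\right|}{5}}}{11 \left(i \omega + 9\right)}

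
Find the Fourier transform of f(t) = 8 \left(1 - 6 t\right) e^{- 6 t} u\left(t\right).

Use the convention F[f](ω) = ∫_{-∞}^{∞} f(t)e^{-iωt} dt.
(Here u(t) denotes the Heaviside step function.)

F(ω) = \frac{8 i \omega}{- \omega^{2} + 12 i \omega + 36}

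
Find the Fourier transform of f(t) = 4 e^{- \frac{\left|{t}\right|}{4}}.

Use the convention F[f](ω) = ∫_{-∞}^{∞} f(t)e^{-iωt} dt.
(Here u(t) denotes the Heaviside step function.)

F(ω) = \frac{32}{16 \omega^{2} + 1}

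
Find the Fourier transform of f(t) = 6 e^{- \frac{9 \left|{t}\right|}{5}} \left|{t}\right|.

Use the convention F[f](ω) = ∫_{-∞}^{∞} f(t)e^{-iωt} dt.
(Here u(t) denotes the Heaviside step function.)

F(ω) = \frac{300 \left(81 - 25 \omega^{2}\right)}{\left(25 \omega^{2} + 81\right)^{2}}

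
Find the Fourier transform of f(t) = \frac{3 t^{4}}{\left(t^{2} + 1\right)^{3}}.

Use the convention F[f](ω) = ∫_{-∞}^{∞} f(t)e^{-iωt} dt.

F(ω) = \frac{3 \pi \left(\omega^{2} - 5 \left|{\omega}\right| + 3\right) e^{- \left|{\omega}\right|}}{8}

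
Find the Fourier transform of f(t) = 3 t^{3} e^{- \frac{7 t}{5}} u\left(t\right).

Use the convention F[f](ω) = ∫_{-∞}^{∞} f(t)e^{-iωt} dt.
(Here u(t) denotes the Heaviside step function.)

F(ω) = \frac{11250}{\left(5 i \omega + 7\right)^{4}}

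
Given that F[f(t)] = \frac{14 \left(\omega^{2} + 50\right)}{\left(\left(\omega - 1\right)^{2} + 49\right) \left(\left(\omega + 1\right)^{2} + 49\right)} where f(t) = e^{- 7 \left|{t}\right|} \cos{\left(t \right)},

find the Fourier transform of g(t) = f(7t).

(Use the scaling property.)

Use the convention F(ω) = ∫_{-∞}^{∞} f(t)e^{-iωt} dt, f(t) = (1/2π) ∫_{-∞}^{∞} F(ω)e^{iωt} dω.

F[g](ω) = \frac{98 \left(\omega^{2} + 2450\right)}{\omega^{4} + 4704 \omega^{2} + 6002500}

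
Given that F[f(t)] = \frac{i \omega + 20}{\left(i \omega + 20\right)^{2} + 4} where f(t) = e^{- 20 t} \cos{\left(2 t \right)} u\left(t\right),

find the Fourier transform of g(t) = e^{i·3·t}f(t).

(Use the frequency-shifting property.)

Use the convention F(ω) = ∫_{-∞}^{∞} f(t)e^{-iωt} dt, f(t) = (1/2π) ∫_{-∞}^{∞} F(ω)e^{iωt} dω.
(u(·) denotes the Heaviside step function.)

F[g](ω) = \frac{i \left(\omega - 3\right) + 20}{\left(i \left(\omega - 3\right) + 20\right)^{2} + 4}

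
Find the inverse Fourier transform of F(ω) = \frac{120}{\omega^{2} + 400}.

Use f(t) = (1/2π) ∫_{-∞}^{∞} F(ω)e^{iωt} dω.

f(t) = 3 e^{- 20 \left|{t}\right|}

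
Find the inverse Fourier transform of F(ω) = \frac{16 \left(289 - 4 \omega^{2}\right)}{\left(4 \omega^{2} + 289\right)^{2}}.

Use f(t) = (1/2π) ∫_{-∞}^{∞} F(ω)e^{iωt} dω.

f(t) = 2 e^{- \frac{17 \left|{t}\right|}{2}} \left|{t}\right|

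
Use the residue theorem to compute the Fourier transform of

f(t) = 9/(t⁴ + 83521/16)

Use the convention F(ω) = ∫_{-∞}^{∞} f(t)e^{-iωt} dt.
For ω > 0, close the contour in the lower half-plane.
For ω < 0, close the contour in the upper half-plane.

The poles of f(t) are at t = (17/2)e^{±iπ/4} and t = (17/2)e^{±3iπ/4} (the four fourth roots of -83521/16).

Let g(z) = f(z)e^{-iωz}; for large |z| the factor e^{-iωz} decays in the lower half-plane when ω > 0 and in the upper half-plane when ω < 0.

Case ω > 0 (lower half-plane, clockwise contour ⇒ F(ω) = -2πi·ΣRes):
  Res_{z = - \frac{17 \sqrt{2}}{4} - \frac{17 \sqrt{2} i}{4}} g(z) = \frac{9 \sqrt{2} \left(1 + i\right) e^{\frac{17 \sqrt{2} \omega \left(-1 + i\right)}{4}}}{4913}
  Res_{z = \frac{17 \sqrt{2}}{4} - \frac{17 \sqrt{2} i}{4}} g(z) = \frac{9 \sqrt{2} \left(-1 + i\right) e^{- \frac{17 \sqrt{2} \omega \left(1 + i\right)}{4}}}{4913}
  F(ω) = -2πi·ΣRes = \frac{18 \sqrt{2} \pi \left(\left(1 - i\right) e^{\frac{17 \sqrt{2} i \omega}{2}} + 1 + i\right) e^{- \frac{17 \sqrt{2} \omega \left(1 + i\right)}{4}}}{4913} = \frac{72 \pi e^{- \frac{17 \sqrt{2} \omega}{4}} \sin{\left(\frac{17 \sqrt{2} \omega}{4} + \frac{\pi}{4} \right)}}{4913}

Case ω < 0 (upper half-plane, counterclockwise contour ⇒ F(ω) = +2πi·ΣRes):
  Res_{z = \frac{17 \sqrt{2}}{4} + \frac{17 \sqrt{2} i}{4}} g(z) = - \frac{9 \sqrt{2} \left(1 + i\right) e^{\frac{17 \sqrt{2} \omega \left(1 - i\right)}{4}}}{4913}
  Res_{z = - \frac{17 \sqrt{2}}{4} + \frac{17 \sqrt{2} i}{4}} g(z) = \frac{9 \sqrt{2} \left(1 - i\right) e^{\frac{17 \sqrt{2} \omega \left(1 + i\right)}{4}}}{4913}
  F(ω) = 2πi·ΣRes = - \frac{18 \sqrt{2} i \pi \left(\left(1 + i\right) e^{\frac{17 \sqrt{2} \omega \left(1 - i\right)}{4}} - \left(1 - i\right) e^{\frac{17 \sqrt{2} \omega \left(1 + i\right)}{4}}\right)}{4913} = \frac{72 \pi e^{\frac{17 \sqrt{2} \omega}{4}} \cos{\left(\frac{17 \sqrt{2} \omega}{4} + \frac{\pi}{4} \right)}}{4913}

Both cases combine into a single formula in |ω|:

F(ω) = \frac{72 \pi e^{- \frac{17 \sqrt{2} \left|{\omega}\right|}{4}} \sin{\left(\frac{17 \sqrt{2} \left|{\omega}\right|}{4} + \frac{\pi}{4} \right)}}{4913}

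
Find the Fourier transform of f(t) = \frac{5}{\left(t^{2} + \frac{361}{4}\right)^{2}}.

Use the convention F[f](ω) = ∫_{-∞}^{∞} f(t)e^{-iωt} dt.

F(ω) = \frac{10 \pi \left(19 \left|{\omega}\right| + 2\right) e^{- \frac{19 \left|{\omega}\right|}{2}}}{6859}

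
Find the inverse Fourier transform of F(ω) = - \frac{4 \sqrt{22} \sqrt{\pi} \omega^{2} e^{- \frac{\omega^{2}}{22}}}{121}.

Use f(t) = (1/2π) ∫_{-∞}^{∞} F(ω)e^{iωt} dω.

f(t) = 2 \left(22 t^{2} - 2\right) e^{- \frac{11 t^{2}}{2}}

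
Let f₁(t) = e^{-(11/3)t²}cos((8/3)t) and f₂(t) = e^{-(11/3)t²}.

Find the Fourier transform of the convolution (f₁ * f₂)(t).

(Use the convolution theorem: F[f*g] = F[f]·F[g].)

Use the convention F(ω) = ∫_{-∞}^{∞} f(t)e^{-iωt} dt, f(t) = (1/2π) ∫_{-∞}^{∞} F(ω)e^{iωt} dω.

F[f₁*f₂](ω) = \frac{3 \pi \left(e^{\frac{8 \omega}{11}} + 1\right) e^{- \frac{3 \omega^{2}}{22} - \frac{4 \omega}{11} - \frac{16}{33}}}{22}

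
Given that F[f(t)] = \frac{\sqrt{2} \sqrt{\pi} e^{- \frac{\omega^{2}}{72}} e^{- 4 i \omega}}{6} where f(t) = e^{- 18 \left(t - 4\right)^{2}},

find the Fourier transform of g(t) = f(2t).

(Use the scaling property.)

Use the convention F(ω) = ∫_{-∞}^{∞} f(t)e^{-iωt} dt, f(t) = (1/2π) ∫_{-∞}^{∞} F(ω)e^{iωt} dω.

F[g](ω) = \frac{\sqrt{2} \sqrt{\pi} e^{- \frac{\omega \left(\omega + 576 i\right)}{288}}}{12}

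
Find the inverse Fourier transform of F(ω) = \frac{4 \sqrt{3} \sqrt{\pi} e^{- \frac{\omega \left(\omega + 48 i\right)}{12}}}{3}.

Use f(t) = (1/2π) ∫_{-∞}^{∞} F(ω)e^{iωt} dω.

f(t) = 4 e^{- 3 \left(t - 4\right)^{2}}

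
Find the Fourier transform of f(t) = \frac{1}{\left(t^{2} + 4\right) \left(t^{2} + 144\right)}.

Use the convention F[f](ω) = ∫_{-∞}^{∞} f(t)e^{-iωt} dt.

F(ω) = \frac{\pi \left(6 e^{10 \left|{\omega}\right|} - 1\right) e^{- 12 \left|{\omega}\right|}}{1680}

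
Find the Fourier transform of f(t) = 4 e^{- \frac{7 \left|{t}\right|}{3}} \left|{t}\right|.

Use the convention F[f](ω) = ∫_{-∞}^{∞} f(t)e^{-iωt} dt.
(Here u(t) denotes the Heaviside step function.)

F(ω) = \frac{72 \left(49 - 9 \omega^{2}\right)}{\left(9 \omega^{2} + 49\right)^{2}}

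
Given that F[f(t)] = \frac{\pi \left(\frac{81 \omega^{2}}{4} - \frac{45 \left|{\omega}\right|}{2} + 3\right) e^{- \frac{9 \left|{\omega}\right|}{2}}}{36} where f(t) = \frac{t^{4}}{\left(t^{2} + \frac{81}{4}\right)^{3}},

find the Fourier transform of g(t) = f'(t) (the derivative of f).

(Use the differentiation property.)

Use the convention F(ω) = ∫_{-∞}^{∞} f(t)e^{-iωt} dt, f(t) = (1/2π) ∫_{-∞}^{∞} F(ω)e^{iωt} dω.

F[g](ω) = \frac{i \pi \omega \left(27 \omega^{2} - 30 \left|{\omega}\right| + 4\right) e^{- \frac{9 \left|{\omega}\right|}{2}}}{48}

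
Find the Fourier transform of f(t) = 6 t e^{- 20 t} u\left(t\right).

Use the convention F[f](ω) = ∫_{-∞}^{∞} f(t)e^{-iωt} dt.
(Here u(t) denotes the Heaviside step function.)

F(ω) = \frac{6}{\left(i \omega + 20\right)^{2}}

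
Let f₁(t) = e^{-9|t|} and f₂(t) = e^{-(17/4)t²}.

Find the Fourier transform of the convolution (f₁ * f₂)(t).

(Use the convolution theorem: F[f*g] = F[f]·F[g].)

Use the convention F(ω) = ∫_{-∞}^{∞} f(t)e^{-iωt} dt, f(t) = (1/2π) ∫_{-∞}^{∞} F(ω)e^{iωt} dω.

F[f₁*f₂](ω) = \frac{36 \sqrt{17} \sqrt{\pi} e^{- \frac{\omega^{2}}{17}}}{17 \left(\omega^{2} + 81\right)}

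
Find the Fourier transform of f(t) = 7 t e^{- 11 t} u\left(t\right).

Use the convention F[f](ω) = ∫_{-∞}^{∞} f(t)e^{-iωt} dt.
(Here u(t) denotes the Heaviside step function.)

F(ω) = \frac{7}{\left(i \omega + 11\right)^{2}}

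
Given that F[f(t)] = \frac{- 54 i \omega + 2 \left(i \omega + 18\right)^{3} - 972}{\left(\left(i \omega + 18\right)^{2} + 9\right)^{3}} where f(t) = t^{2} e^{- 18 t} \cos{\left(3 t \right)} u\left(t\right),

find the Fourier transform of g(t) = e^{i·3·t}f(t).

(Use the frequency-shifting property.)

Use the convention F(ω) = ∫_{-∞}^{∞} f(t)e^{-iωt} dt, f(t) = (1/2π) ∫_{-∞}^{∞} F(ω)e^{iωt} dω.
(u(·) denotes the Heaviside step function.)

F[g](ω) = \frac{2 \left(27 i \left(3 - \omega\right) + \left(i \left(\omega - 3\right) + 18\right)^{3} - 486\right)}{\left(\left(i \left(\omega - 3\right) + 18\right)^{2} + 9\right)^{3}}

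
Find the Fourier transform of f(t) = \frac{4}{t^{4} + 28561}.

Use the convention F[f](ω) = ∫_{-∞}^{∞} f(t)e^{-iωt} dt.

F(ω) = \frac{4 \pi e^{- \frac{13 \sqrt{2} \left|{\omega}\right|}{2}} \sin{\left(\frac{13 \sqrt{2} \left|{\omega}\right|}{2} + \frac{\pi}{4} \right)}}{2197}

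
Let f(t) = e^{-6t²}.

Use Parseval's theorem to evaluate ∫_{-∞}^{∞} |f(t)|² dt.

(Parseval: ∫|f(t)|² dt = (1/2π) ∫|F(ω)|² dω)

∫|f(t)|² dt = \frac{\sqrt{3} \sqrt{\pi}}{6}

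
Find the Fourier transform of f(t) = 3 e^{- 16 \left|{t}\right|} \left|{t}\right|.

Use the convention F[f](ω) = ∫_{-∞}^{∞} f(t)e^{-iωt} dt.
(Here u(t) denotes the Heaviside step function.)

F(ω) = \frac{6 \left(256 - \omega^{2}\right)}{\left(\omega^{2} + 256\right)^{2}}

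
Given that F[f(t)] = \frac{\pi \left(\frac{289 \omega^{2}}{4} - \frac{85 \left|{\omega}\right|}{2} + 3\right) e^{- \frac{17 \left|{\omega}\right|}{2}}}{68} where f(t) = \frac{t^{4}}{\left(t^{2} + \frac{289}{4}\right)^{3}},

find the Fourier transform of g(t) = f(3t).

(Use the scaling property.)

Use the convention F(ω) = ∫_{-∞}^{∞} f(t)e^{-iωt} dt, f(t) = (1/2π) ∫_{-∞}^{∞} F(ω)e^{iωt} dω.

F[g](ω) = \frac{\pi \left(289 \omega^{2} - 510 \left|{\omega}\right| + 108\right) e^{- \frac{17 \left|{\omega}\right|}{6}}}{7344}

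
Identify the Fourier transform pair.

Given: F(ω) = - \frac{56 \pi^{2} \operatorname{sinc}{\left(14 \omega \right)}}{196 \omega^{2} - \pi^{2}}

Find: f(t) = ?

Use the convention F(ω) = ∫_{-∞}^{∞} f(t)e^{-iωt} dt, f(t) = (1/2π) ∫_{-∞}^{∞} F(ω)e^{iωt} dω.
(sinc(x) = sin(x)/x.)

f(t) = 4 \left(\begin{cases} \cos^{2}{\left(\frac{\pi t}{28} \right)} & \text{for}\: \left|{t}\right| < 14 \\0 & \text{otherwise} \end{cases}\right)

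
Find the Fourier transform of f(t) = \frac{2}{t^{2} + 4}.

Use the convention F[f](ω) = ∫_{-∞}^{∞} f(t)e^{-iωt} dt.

F(ω) = \pi e^{- 2 \left|{\omega}\right|}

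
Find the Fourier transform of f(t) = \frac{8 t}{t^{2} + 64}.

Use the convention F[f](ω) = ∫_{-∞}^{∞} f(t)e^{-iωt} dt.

F(ω) = - 8 i \pi e^{- 8 \left|{\omega}\right|} \operatorname{sign}{\left(\omega \right)}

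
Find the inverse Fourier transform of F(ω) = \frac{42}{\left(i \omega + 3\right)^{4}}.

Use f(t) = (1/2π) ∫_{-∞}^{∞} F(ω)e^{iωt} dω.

f(t) = 7 t^{3} e^{- 3 t} u\left(t\right)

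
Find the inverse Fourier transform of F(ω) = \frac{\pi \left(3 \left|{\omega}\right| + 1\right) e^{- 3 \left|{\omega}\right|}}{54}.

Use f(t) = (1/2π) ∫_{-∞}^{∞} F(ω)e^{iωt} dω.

f(t) = \frac{1}{\left(t^{2} + 9\right)^{2}}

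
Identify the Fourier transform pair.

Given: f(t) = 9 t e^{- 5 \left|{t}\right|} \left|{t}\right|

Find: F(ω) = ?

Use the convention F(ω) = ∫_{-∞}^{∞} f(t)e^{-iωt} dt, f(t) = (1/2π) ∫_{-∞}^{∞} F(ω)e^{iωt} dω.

F(ω) = \frac{36 i \omega \left(\omega^{2} - 75\right)}{\left(\omega^{2} + 25\right)^{3}}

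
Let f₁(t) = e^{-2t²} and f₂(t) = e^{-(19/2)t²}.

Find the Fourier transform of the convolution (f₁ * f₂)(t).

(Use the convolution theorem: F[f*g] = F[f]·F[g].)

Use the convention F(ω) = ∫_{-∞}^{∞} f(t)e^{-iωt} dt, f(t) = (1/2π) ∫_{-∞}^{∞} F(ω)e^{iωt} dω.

F[f₁*f₂](ω) = \frac{\sqrt{19} \pi e^{- \frac{23 \omega^{2}}{152}}}{19}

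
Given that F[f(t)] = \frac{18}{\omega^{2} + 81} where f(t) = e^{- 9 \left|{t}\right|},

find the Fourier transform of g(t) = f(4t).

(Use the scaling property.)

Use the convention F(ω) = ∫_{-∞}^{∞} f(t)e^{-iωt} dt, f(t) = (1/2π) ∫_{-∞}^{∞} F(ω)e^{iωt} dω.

F[g](ω) = \frac{72}{\omega^{2} + 1296}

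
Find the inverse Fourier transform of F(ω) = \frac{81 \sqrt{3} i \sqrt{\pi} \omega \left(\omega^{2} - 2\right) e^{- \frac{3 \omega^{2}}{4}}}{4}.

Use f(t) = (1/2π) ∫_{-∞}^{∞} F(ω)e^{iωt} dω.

f(t) = 6 t^{3} e^{- \frac{t^{2}}{3}}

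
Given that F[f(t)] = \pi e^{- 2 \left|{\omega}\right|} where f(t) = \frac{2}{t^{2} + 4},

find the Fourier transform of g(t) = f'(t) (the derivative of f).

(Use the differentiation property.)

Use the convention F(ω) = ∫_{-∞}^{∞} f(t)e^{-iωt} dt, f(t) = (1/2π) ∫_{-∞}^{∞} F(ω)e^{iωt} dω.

F[g](ω) = i \pi \omega e^{- 2 \left|{\omega}\right|}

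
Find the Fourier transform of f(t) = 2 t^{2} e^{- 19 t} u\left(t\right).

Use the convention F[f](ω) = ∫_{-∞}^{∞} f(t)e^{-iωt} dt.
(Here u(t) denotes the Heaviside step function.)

F(ω) = \frac{4}{\left(i \omega + 19\right)^{3}}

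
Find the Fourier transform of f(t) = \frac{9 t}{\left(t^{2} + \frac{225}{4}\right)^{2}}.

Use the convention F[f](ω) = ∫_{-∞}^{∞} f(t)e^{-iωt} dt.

F(ω) = - \frac{3 i \pi \omega e^{- \frac{15 \left|{\omega}\right|}{2}}}{5}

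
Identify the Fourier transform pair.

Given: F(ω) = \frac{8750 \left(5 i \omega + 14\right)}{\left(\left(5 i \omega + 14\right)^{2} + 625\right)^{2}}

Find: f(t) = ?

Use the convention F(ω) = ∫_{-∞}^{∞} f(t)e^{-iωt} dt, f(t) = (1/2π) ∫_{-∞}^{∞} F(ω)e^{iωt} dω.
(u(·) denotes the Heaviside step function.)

f(t) = 7 t e^{- \frac{14 t}{5}} \sin{\left(5 t \right)} u\left(t\right)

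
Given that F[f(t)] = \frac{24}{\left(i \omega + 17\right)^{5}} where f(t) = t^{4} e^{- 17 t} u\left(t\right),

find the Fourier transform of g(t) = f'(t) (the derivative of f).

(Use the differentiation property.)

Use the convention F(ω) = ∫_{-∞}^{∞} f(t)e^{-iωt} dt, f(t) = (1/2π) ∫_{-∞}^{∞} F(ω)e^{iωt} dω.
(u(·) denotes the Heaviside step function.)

F[g](ω) = \frac{24 i \omega}{\left(i \omega + 17\right)^{5}}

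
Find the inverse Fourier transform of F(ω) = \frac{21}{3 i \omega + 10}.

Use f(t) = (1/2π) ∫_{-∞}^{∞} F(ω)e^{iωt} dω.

f(t) = 7 e^{- \frac{10 t}{3}} u\left(t\right)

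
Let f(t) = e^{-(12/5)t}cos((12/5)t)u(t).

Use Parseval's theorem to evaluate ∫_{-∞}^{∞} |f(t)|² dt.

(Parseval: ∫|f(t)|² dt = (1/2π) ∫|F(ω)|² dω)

∫|f(t)|² dt = \frac{5}{32}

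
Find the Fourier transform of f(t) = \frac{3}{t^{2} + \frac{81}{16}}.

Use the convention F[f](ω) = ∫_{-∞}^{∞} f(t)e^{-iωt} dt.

F(ω) = \frac{4 \pi e^{- \frac{9 \left|{\omega}\right|}{4}}}{3}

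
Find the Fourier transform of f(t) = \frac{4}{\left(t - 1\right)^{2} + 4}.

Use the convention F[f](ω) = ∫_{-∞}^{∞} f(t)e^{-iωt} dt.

F(ω) = 2 \pi e^{- i \omega - 2 \left|{\omega}\right|}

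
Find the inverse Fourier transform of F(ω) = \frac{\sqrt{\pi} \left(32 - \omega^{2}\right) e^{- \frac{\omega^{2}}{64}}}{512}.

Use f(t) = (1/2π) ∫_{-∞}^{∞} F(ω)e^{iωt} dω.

f(t) = 8 t^{2} e^{- 16 t^{2}}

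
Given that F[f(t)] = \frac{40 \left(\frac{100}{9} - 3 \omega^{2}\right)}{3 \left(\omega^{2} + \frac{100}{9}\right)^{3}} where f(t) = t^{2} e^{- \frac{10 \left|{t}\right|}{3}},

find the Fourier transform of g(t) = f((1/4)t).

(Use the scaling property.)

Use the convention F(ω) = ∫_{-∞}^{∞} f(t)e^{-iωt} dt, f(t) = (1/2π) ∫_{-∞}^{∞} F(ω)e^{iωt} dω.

F[g](ω) = \frac{270 \left(25 - 108 \omega^{2}\right)}{\left(36 \omega^{2} + 25\right)^{3}}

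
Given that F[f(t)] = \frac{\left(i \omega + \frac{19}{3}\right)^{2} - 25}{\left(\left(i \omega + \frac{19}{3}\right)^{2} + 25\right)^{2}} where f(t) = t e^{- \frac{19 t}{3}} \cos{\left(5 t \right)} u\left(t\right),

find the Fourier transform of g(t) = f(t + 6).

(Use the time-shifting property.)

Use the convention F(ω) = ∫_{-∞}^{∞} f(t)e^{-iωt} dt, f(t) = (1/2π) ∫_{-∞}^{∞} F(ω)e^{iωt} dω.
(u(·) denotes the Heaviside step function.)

F[g](ω) = \frac{9 \left(\left(3 i \omega + 19\right)^{2} - 225\right) e^{6 i \omega}}{\left(\left(3 i \omega + 19\right)^{2} + 225\right)^{2}}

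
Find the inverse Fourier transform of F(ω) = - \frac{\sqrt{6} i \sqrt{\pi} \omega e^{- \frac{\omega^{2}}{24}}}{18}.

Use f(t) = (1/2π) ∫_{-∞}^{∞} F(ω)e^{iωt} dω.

f(t) = 4 t e^{- 6 t^{2}}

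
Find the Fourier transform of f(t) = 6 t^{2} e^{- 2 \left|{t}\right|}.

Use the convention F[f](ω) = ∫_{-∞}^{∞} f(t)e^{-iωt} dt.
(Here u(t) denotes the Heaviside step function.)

F(ω) = \frac{48 \left(4 - 3 \omega^{2}\right)}{\left(\omega^{2} + 4\right)^{3}}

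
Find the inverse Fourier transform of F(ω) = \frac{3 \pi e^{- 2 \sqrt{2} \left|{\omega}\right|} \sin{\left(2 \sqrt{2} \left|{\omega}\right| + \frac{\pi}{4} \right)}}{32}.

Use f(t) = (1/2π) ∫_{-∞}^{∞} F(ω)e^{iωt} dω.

f(t) = \frac{6}{t^{4} + 256}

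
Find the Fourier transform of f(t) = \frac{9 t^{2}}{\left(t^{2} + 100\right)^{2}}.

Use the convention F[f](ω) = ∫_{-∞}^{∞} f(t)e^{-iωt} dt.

F(ω) = \frac{9 \pi \left(1 - 10 \left|{\omega}\right|\right) e^{- 10 \left|{\omega}\right|}}{20}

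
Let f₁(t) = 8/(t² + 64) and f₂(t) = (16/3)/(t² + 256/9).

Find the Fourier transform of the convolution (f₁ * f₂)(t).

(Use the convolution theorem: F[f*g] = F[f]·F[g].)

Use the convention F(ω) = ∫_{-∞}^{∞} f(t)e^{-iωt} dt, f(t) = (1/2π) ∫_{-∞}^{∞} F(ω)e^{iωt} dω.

F[f₁*f₂](ω) = \pi^{2} e^{- \frac{40 \left|{\omega}\right|}{3}}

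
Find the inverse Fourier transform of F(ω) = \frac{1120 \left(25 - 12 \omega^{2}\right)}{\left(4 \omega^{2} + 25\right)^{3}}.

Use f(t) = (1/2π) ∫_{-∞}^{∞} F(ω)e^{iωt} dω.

f(t) = 7 t^{2} e^{- \frac{5 \left|{t}\right|}{2}}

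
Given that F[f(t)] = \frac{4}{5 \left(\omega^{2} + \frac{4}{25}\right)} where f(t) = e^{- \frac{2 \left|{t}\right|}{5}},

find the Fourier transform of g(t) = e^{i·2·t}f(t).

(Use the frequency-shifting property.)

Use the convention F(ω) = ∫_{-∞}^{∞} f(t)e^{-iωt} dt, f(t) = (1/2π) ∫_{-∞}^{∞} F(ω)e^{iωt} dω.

F[g](ω) = \frac{20}{25 \left(\omega - 2\right)^{2} + 4}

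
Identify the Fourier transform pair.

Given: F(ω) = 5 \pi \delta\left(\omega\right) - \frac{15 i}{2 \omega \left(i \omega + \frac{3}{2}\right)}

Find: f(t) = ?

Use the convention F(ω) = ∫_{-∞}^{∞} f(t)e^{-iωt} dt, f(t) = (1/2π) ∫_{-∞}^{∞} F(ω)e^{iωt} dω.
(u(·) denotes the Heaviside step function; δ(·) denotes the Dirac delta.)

f(t) = 5 \left(1 - e^{- \frac{3 t}{2}}\right) u\left(t\right)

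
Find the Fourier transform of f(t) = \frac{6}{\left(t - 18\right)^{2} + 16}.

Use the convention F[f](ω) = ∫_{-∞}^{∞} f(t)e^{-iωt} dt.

F(ω) = \frac{3 \pi e^{- 18 i \omega - 4 \left|{\omega}\right|}}{2}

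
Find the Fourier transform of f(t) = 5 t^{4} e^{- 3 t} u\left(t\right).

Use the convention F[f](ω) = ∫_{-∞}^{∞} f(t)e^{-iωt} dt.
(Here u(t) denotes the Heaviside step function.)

F(ω) = \frac{120}{\left(i \omega + 3\right)^{5}}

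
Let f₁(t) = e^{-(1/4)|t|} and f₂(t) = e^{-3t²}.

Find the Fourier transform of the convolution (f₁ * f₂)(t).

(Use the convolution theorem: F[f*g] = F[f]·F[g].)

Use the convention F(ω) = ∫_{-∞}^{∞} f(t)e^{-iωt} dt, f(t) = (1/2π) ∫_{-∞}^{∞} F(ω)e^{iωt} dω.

F[f₁*f₂](ω) = \frac{8 \sqrt{3} \sqrt{\pi} e^{- \frac{\omega^{2}}{12}}}{3 \left(16 \omega^{2} + 1\right)}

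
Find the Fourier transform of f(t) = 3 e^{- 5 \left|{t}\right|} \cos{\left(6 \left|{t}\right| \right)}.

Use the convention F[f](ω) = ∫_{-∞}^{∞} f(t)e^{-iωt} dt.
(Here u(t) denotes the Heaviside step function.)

F(ω) = \frac{30 \left(\omega^{2} + 61\right)}{\omega^{4} - 22 \omega^{2} + 3721}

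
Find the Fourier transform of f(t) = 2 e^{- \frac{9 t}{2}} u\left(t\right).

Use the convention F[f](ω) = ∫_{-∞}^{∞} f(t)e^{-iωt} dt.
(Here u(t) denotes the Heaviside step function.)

F(ω) = \frac{4}{2 i \omega + 9}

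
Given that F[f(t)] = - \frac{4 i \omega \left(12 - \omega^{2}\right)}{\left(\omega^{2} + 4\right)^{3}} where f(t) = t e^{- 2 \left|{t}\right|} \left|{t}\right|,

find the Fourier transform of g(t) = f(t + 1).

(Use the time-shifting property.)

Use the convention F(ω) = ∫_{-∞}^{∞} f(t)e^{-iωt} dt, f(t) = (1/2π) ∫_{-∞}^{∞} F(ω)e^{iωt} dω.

F[g](ω) = \frac{4 i \omega \left(\omega^{2} - 12\right) e^{i \omega}}{\left(\omega^{2} + 4\right)^{3}}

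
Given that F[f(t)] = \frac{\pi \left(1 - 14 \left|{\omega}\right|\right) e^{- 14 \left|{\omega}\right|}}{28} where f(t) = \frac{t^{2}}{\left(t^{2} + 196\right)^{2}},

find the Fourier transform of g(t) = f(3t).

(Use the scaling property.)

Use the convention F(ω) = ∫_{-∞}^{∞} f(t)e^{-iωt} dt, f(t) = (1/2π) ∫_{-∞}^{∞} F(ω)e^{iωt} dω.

F[g](ω) = \frac{\pi \left(3 - 14 \left|{\omega}\right|\right) e^{- \frac{14 \left|{\omega}\right|}{3}}}{252}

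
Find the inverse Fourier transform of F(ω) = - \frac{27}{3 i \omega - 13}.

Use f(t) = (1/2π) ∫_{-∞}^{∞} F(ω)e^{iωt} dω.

f(t) = 9 e^{\frac{13 t}{3}} u\left(- t\right)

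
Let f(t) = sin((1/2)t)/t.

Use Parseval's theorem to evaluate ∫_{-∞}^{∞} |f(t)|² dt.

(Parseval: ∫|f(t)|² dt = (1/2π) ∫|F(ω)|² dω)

∫|f(t)|² dt = \frac{\pi}{2}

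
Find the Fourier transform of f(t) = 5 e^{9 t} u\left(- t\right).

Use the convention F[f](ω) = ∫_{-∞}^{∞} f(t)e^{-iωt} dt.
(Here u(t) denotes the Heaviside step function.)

F(ω) = - \frac{5}{i \omega - 9}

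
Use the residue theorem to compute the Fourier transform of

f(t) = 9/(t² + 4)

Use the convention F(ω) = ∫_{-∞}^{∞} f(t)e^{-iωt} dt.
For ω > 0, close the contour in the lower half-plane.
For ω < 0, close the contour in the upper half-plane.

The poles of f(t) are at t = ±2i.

Let g(z) = f(z)e^{-iωz}; for large |z| the factor e^{-iωz} decays in the lower half-plane when ω > 0 and in the upper half-plane when ω < 0.

Case ω > 0 (lower half-plane, clockwise contour ⇒ F(ω) = -2πi·ΣRes):
  Res_{z = - 2 i} g(z) = \frac{9 i e^{- 2 \omega}}{4}
  F(ω) = -2πi·ΣRes = \frac{9 \pi e^{- 2 \omega}}{2}

Case ω < 0 (upper half-plane, counterclockwise contour ⇒ F(ω) = +2πi·ΣRes):
  Res_{z = 2 i} g(z) = - \frac{9 i e^{2 \omega}}{4}
  F(ω) = 2πi·ΣRes = \frac{9 \pi e^{2 \omega}}{2}

Both cases combine into a single formula in |ω|:

F(ω) = \frac{9 \pi e^{- 2 \left|{\omega}\right|}}{2}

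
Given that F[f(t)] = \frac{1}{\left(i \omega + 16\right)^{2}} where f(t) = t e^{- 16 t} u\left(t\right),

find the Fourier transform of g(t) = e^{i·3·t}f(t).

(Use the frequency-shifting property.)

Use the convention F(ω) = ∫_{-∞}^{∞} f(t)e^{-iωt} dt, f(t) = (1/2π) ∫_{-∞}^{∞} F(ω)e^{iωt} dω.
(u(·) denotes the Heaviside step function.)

F[g](ω) = \frac{1}{\left(i \left(\omega - 3\right) + 16\right)^{2}}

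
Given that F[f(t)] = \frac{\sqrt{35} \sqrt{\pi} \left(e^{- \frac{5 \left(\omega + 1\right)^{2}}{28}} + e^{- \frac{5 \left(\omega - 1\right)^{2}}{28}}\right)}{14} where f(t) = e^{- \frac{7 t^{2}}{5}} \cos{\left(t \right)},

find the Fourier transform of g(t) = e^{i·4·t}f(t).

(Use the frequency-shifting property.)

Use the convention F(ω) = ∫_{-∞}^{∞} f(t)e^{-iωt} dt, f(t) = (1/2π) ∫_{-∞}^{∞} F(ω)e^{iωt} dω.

F[g](ω) = \frac{\sqrt{35} \sqrt{\pi} \left(e^{\frac{5 \omega}{7}} + e^{\frac{20}{7}}\right) e^{- \frac{5 \omega^{2}}{28} + \frac{15 \omega}{14} - \frac{125}{28}}}{14}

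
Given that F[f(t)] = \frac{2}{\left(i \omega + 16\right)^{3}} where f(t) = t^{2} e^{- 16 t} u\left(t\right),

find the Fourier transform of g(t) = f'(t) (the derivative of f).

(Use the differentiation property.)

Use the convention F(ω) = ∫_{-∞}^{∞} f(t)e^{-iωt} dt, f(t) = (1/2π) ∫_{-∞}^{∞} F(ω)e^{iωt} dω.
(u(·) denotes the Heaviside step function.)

F[g](ω) = \frac{2 i \omega}{\left(i \omega + 16\right)^{3}}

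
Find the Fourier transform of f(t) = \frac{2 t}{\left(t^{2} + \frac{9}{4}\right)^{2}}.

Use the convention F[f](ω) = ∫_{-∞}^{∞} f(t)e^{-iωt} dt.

F(ω) = - \frac{2 i \pi \omega e^{- \frac{3 \left|{\omega}\right|}{2}}}{3}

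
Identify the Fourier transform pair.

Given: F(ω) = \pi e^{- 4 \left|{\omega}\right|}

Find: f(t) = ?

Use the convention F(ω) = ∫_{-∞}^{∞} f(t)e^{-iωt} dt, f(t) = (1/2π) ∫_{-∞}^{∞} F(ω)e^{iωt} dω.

f(t) = \frac{4}{t^{2} + 16}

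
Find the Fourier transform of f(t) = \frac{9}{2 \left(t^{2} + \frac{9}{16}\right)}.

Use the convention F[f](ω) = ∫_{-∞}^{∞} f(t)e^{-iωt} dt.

F(ω) = 6 \pi e^{- \frac{3 \left|{\omega}\right|}{4}}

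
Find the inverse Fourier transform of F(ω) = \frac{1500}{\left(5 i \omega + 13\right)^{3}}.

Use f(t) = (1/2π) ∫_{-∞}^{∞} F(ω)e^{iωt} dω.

f(t) = 6 t^{2} e^{- \frac{13 t}{5}} u\left(t\right)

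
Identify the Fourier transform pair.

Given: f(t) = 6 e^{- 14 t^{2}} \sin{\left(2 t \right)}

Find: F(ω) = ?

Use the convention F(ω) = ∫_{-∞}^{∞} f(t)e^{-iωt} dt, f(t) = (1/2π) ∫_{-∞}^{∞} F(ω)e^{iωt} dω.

F(ω) = \frac{3 \sqrt{14} i \sqrt{\pi} \left(1 - e^{\frac{\omega}{7}}\right) e^{- \frac{\omega^{2}}{56} - \frac{\omega}{14} - \frac{1}{14}}}{14}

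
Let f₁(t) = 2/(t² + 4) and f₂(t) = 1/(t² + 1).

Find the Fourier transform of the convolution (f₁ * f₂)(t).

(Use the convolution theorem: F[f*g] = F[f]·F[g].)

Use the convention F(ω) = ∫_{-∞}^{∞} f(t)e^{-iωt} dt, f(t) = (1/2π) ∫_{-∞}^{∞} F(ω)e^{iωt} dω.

F[f₁*f₂](ω) = \pi^{2} e^{- 3 \left|{\omega}\right|}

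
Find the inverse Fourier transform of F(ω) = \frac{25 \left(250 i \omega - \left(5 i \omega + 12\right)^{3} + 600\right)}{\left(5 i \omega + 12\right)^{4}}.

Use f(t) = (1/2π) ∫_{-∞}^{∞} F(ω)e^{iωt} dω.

f(t) = 5 \left(t^{2} - 1\right) e^{- \frac{12 t}{5}} u\left(t\right)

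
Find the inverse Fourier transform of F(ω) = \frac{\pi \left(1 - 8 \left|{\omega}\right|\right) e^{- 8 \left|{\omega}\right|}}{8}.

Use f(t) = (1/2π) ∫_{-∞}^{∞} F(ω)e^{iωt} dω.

f(t) = \frac{2 t^{2}}{\left(t^{2} + 64\right)^{2}}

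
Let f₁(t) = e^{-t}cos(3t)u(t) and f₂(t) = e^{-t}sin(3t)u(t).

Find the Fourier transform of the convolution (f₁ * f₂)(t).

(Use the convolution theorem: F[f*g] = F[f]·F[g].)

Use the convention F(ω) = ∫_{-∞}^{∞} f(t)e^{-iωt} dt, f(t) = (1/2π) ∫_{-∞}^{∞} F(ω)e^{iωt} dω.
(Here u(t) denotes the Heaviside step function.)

F[f₁*f₂](ω) = \frac{3 \left(i \omega + 1\right)}{\left(\left(i \omega + 1\right)^{2} + 9\right)^{2}}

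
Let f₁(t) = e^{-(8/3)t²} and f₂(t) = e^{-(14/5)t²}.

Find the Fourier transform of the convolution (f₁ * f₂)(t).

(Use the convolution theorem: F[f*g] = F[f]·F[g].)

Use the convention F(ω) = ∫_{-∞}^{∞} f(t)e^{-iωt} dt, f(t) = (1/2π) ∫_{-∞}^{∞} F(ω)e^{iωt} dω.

F[f₁*f₂](ω) = \frac{\sqrt{105} \pi e^{- \frac{41 \omega^{2}}{224}}}{28}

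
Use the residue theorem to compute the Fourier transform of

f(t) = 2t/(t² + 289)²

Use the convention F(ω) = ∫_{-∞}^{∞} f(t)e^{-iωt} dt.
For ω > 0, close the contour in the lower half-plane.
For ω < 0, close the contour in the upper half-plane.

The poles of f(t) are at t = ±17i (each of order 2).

Let g(z) = f(z)e^{-iωz}; for large |z| the factor e^{-iωz} decays in the lower half-plane when ω > 0 and in the upper half-plane when ω < 0.

Case ω > 0 (lower half-plane, clockwise contour ⇒ F(ω) = -2πi·ΣRes):
  Res_{z = - 17 i} g(z) = \frac{\omega e^{- 17 \omega}}{34} (pole of order 2)
  F(ω) = -2πi·ΣRes = - \frac{i \pi \omega e^{- 17 \omega}}{17}

Case ω < 0 (upper half-plane, counterclockwise contour ⇒ F(ω) = +2πi·ΣRes):
  Res_{z = 17 i} g(z) = - \frac{\omega e^{17 \omega}}{34} (pole of order 2)
  F(ω) = 2πi·ΣRes = - \frac{i \pi \omega e^{17 \omega}}{17}

Both cases combine into a single formula in |ω|:

F(ω) = - \frac{i \pi \omega e^{- 17 \left|{\omega}\right|}}{17}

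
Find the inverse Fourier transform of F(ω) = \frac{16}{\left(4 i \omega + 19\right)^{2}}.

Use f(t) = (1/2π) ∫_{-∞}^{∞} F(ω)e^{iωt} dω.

f(t) = t e^{- \frac{19 t}{4}} u\left(t\right)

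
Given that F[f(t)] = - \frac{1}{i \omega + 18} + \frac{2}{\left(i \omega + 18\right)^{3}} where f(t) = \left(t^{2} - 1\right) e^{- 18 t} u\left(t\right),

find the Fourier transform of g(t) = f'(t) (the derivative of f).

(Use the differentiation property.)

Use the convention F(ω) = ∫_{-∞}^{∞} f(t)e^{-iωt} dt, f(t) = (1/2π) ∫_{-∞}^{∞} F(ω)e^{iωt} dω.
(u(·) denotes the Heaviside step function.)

F[g](ω) = \frac{i \omega \left(2 i \omega - \left(i \omega + 18\right)^{3} + 36\right)}{\left(i \omega + 18\right)^{4}}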